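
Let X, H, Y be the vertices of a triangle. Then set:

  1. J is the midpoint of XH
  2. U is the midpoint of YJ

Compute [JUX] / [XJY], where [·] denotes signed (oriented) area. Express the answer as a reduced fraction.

[JUX]:[XJY] = 1/2

Set X = (0, 0), H = (1, 0), Y = (0, 1); any affine frame gives the same invariant.
1. J is the midpoint of XH ⇒ J = (1/2, 0)
2. U is the midpoint of YJ ⇒ U = (1/4, 1/2)
2·[JUX] = 1/4, 2·[XJY] = 1/2
[JUX]:[XJY] = 1/4:1/2 = 1/2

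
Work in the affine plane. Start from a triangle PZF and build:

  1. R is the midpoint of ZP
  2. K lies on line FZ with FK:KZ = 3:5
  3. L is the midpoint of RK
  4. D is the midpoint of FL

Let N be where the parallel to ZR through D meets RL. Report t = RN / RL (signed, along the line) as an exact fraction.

t = 21/10

Assign P = (0, 0), Z = (1, 0), F = (0, 1) — the answer is frame-independent, so this choice is without loss of generality.
1. R is the midpoint of ZP ⇒ R = (1/2, 0)
2. K lies on line FZ with FK:KZ = 3:5 ⇒ K = (3/8, 5/8)
3. L is the midpoint of RK ⇒ L = (7/16, 5/16)
4. D is the midpoint of FL ⇒ D = (7/32, 21/32)
through D parallel to ZR: direction (-1/2, 0); meets RL at N = (59/160, 21/32)
N = R + t·(L−R) with t = 21/10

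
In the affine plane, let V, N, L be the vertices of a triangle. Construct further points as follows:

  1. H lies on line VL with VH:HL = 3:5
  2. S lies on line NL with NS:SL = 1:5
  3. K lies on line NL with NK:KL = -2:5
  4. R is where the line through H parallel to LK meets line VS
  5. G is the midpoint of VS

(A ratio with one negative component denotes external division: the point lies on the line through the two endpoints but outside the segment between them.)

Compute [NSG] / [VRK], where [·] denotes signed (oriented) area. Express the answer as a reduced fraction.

[NSG]:[VRK] = -4/15

Work in coordinates with V = (0, 0), N = (1, 0), L = (0, 1).
1. H lies on line VL with VH:HL = 3:5 ⇒ H = (0, 3/8)
2. S lies on line NL with NS:SL = 1:5 ⇒ S = (5/6, 1/6)
3. K lies on line NL with NK:KL = -2:5 ⇒ K = (5/3, -2/3)
4. R is where the line through H parallel to LK meets line VS ⇒ R = (5/16, 1/16)
5. G is the midpoint of VS ⇒ G = (5/12, 1/12)
2·[NSG] = 1/12, 2·[VRK] = -5/16
[NSG]:[VRK] = 1/12:-5/16 = -4/15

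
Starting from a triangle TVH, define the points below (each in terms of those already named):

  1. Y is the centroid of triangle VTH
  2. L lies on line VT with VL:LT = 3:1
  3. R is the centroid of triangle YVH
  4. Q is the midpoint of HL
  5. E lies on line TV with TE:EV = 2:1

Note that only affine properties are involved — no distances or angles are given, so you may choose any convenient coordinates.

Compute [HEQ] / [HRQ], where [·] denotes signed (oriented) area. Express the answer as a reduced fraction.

Work in coordinates with T = (0, 0), V = (1, 0), H = (0, 1).
1. Y is the centroid of triangle VTH ⇒ Y = (1/3, 1/3)
2. L lies on line VT with VL:LT = 3:1 ⇒ L = (1/4, 0)
3. R is the centroid of triangle YVH ⇒ R = (4/9, 4/9)
4. Q is the midpoint of HL ⇒ Q = (1/8, 1/2)
5. E lies on line TV with TE:EV = 2:1 ⇒ E = (2/3, 0)
2·[HEQ] = -5/24, 2·[HRQ] = -11/72
[HEQ]:[HRQ] = -5/24:-11/72 = 15/11

[HEQ]:[HRQ] = 15/11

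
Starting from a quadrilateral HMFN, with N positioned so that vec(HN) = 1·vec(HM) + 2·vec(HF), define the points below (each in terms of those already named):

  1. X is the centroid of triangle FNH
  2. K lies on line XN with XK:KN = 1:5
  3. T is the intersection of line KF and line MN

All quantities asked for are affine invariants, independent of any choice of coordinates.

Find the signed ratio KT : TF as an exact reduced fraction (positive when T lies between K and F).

Assign H = (0, 0), M = (1, 0), F = (0, 1), N = (1, 2) — the answer is frame-independent, so this choice is without loss of generality.
1. X is the centroid of triangle FNH ⇒ X = (1/3, 1)
2. K lies on line XN with XK:KN = 1:5 ⇒ K = (4/9, 7/6)
3. T is the intersection of line KF and line MN ⇒ T = (1, 11/8)
T = K + t·(F−K) with t = -5/4, so KT:TF = t:(1−t) = -5/4:9/4

KT:TF = -5/9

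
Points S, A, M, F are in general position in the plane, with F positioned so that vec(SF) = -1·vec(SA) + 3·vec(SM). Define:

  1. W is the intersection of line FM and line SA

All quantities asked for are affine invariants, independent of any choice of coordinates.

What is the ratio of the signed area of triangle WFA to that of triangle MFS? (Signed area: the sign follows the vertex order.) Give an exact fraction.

[WFA]:[MFS] = -3/2

Work in coordinates with S = (0, 0), A = (1, 0), M = (0, 1), F = (-1, 3).
1. W is the intersection of line FM and line SA ⇒ W = (1/2, 0)
2·[WFA] = -3/2, 2·[MFS] = 1
[WFA]:[MFS] = -3/2:1 = -3/2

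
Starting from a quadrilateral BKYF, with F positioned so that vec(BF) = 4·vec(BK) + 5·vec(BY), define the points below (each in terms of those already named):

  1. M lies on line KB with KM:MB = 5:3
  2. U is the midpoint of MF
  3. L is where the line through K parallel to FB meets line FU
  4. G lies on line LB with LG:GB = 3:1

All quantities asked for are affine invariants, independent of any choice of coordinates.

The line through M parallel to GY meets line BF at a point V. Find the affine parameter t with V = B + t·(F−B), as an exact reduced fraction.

Set B = (0, 0), K = (1, 0), Y = (0, 1), F = (4, 5); any affine frame gives the same invariant.
1. M lies on line KB with KM:MB = 5:3 ⇒ M = (3/8, 0)
2. U is the midpoint of MF ⇒ U = (35/16, 5/2)
3. L is where the line through K parallel to FB meets line FU ⇒ L = (-17/3, -25/3)
4. G lies on line LB with LG:GB = 3:1 ⇒ G = (-17/12, -25/12)
through M parallel to GY: direction (17/12, 37/12); meets BF at V = (37/42, 185/168)
V = B + t·(F−B) with t = 37/168

t = 37/168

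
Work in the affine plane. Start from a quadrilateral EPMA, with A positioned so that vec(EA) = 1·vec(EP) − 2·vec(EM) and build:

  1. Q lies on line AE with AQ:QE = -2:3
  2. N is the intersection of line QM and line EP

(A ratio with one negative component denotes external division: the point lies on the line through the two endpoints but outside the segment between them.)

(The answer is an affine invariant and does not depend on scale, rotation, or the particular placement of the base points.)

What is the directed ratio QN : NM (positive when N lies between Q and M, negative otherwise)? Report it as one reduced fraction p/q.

Choose coordinates E = (0, 0), P = (1, 0), M = (0, 1), A = (1, -2).
1. Q lies on line AE with AQ:QE = -2:3 ⇒ Q = (3, -6)
2. N is the intersection of line QM and line EP ⇒ N = (3/7, 0)
N = Q + t·(M−Q) with t = 6/7, so QN:NM = t:(1−t) = 6/7:1/7

QN:NM = 6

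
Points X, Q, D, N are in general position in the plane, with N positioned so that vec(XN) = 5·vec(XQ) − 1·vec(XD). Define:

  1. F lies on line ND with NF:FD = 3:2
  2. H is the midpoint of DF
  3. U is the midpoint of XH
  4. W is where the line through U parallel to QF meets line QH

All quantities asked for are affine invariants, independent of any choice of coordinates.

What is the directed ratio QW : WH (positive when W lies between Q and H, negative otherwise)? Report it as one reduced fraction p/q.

QW:WH = 2

Choose coordinates X = (0, 0), Q = (1, 0), D = (0, 1), N = (5, -1).
1. F lies on line ND with NF:FD = 3:2 ⇒ F = (2, 1/5)
2. H is the midpoint of DF ⇒ H = (1, 3/5)
3. U is the midpoint of XH ⇒ U = (1/2, 3/10)
4. W is where the line through U parallel to QF meets line QH ⇒ W = (1, 2/5)
W = Q + t·(H−Q) with t = 2/3, so QW:WH = t:(1−t) = 2/3:1/3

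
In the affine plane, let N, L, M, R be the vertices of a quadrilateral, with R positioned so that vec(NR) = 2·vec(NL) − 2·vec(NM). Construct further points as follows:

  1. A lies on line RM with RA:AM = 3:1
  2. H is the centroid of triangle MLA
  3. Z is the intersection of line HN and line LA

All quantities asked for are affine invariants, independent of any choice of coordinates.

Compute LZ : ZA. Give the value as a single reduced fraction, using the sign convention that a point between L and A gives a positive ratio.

LZ:ZA = -5

Choose coordinates N = (0, 0), L = (1, 0), M = (0, 1), R = (2, -2).
1. A lies on line RM with RA:AM = 3:1 ⇒ A = (1/2, 1/4)
2. H is the centroid of triangle MLA ⇒ H = (1/2, 5/12)
3. Z is the intersection of line HN and line LA ⇒ Z = (3/8, 5/16)
Z = L + t·(A−L) with t = 5/4, so LZ:ZA = t:(1−t) = 5/4:-1/4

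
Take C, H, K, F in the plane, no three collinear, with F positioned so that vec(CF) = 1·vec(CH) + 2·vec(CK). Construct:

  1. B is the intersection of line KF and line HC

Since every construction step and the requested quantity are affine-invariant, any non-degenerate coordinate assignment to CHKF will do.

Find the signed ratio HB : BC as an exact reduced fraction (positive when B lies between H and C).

HB:BC = -2

Work in coordinates with C = (0, 0), H = (1, 0), K = (0, 1), F = (1, 2).
1. B is the intersection of line KF and line HC ⇒ B = (-1, 0)
B = H + t·(C−H) with t = 2, so HB:BC = t:(1−t) = 2:-1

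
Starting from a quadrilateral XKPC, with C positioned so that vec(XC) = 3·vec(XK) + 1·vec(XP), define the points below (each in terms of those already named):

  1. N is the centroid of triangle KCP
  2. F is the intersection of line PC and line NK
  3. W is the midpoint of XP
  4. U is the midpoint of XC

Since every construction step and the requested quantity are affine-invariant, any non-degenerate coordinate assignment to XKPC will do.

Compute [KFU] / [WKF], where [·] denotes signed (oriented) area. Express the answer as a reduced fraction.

Choose coordinates X = (0, 0), K = (1, 0), P = (0, 1), C = (3, 1).
1. N is the centroid of triangle KCP ⇒ N = (4/3, 2/3)
2. F is the intersection of line PC and line NK ⇒ F = (3/2, 1)
3. W is the midpoint of XP ⇒ W = (0, 1/2)
4. U is the midpoint of XC ⇒ U = (3/2, 1/2)
2·[KFU] = -1/4, 2·[WKF] = 5/4
[KFU]:[WKF] = -1/4:5/4 = -1/5

[KFU]:[WKF] = -1/5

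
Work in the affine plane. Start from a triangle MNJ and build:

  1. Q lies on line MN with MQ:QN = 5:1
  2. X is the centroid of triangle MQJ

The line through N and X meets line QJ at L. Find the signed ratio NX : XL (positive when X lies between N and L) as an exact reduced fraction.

Set M = (0, 0), N = (1, 0), J = (0, 1); any affine frame gives the same invariant.
1. Q lies on line MN with MQ:QN = 5:1 ⇒ Q = (5/6, 0)
2. X is the centroid of triangle MQJ ⇒ X = (5/18, 1/3)
line NX meets QJ at L = (35/48, 1/8)
X = N + t·(L−N) with t = 8/3, so NX:XL = 8/3:-5/3

NX:XL = -8/5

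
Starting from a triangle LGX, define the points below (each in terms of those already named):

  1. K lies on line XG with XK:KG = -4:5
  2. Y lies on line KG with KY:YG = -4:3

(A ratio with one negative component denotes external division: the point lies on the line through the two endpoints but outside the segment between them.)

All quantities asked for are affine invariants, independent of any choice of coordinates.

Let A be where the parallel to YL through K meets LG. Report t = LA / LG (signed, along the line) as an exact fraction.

t = 4/3

Choose coordinates L = (0, 0), G = (1, 0), X = (0, 1).
1. K lies on line XG with XK:KG = -4:5 ⇒ K = (-4, 5)
2. Y lies on line KG with KY:YG = -4:3 ⇒ Y = (16, -15)
through K parallel to YL: direction (-16, 15); meets LG at A = (4/3, 0)
A = L + t·(G−L) with t = 4/3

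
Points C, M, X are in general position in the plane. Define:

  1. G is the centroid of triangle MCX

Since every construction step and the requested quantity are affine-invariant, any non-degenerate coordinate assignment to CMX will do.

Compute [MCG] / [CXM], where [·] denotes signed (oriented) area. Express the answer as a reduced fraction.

[MCG]:[CXM] = 1/3

Work in coordinates with C = (0, 0), M = (1, 0), X = (0, 1).
1. G is the centroid of triangle MCX ⇒ G = (1/3, 1/3)
2·[MCG] = -1/3, 2·[CXM] = -1
[MCG]:[CXM] = -1/3:-1 = 1/3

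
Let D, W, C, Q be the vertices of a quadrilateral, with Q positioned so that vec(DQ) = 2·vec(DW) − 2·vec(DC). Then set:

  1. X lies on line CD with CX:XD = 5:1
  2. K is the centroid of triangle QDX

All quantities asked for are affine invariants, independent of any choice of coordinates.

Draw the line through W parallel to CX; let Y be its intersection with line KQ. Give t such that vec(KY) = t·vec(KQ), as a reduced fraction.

t = 1/4

Set D = (0, 0), W = (1, 0), C = (0, 1), Q = (2, -2); any affine frame gives the same invariant.
1. X lies on line CD with CX:XD = 5:1 ⇒ X = (0, 1/6)
2. K is the centroid of triangle QDX ⇒ K = (2/3, -11/18)
through W parallel to CX: direction (0, -5/6); meets KQ at Y = (1, -23/24)
Y = K + t·(Q−K) with t = 1/4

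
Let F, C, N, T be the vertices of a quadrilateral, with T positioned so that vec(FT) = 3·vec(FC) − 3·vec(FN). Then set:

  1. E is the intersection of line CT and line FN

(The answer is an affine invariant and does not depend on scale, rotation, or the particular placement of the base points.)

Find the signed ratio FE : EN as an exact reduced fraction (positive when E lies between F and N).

FE:EN = -3

Set F = (0, 0), C = (1, 0), N = (0, 1), T = (3, -3); any affine frame gives the same invariant.
1. E is the intersection of line CT and line FN ⇒ E = (0, 3/2)
E = F + t·(N−F) with t = 3/2, so FE:EN = t:(1−t) = 3/2:-1/2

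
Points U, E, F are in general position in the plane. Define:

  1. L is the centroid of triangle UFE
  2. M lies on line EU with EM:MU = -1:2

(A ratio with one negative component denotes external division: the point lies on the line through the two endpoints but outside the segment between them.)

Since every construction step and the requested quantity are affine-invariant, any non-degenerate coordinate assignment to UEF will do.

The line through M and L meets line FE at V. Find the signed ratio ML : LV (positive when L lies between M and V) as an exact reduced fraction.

ML:LV = -4

Set U = (0, 0), E = (1, 0), F = (0, 1); any affine frame gives the same invariant.
1. L is the centroid of triangle UFE ⇒ L = (1/3, 1/3)
2. M lies on line EU with EM:MU = -1:2 ⇒ M = (2, 0)
line ML meets FE at V = (3/4, 1/4)
L = M + t·(V−M) with t = 4/3, so ML:LV = 4/3:-1/3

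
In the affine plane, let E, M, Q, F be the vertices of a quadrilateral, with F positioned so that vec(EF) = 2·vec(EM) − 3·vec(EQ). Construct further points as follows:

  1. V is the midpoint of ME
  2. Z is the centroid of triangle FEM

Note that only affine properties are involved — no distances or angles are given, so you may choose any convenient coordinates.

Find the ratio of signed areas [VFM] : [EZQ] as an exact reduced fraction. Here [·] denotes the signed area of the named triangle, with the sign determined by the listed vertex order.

Work in coordinates with E = (0, 0), M = (1, 0), Q = (0, 1), F = (2, -3).
1. V is the midpoint of ME ⇒ V = (1/2, 0)
2. Z is the centroid of triangle FEM ⇒ Z = (1, -1)
2·[VFM] = 3/2, 2·[EZQ] = 1
[VFM]:[EZQ] = 3/2:1 = 3/2

[VFM]:[EZQ] = 3/2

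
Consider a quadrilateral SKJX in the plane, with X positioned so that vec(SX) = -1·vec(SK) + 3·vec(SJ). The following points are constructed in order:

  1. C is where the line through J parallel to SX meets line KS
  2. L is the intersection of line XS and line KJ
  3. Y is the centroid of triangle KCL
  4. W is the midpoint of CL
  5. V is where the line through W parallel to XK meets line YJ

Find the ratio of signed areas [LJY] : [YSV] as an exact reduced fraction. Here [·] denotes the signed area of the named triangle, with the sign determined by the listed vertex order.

Choose coordinates S = (0, 0), K = (1, 0), J = (0, 1), X = (-1, 3).
1. C is where the line through J parallel to SX meets line KS ⇒ C = (1/3, 0)
2. L is the intersection of line XS and line KJ ⇒ L = (-1/2, 3/2)
3. Y is the centroid of triangle KCL ⇒ Y = (5/18, 1/2)
4. W is the midpoint of CL ⇒ W = (-1/12, 3/4)
5. V is where the line through W parallel to XK meets line YJ ⇒ V = (5/4, -5/4)
2·[LJY] = -1/9, 2·[YSV] = 35/36
[LJY]:[YSV] = -1/9:35/36 = -4/35

[LJY]:[YSV] = -4/35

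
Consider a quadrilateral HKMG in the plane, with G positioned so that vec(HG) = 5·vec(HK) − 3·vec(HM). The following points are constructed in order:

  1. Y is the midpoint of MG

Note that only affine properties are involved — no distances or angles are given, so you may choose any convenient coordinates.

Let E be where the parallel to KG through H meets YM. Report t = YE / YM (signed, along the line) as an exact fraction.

Set H = (0, 0), K = (1, 0), M = (0, 1), G = (5, -3); any affine frame gives the same invariant.
1. Y is the midpoint of MG ⇒ Y = (5/2, -1)
through H parallel to KG: direction (4, -3); meets YM at E = (20, -15)
E = Y + t·(M−Y) with t = -7

t = -7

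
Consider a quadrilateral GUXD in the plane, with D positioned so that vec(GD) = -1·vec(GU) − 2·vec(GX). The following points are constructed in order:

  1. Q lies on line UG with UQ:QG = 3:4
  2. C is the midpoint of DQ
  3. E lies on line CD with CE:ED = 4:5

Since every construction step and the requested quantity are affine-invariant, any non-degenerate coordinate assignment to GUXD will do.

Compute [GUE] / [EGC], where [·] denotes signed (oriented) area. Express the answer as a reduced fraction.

Assign G = (0, 0), U = (1, 0), X = (0, 1), D = (-1, -2) — the answer is frame-independent, so this choice is without loss of generality.
1. Q lies on line UG with UQ:QG = 3:4 ⇒ Q = (4/7, 0)
2. C is the midpoint of DQ ⇒ C = (-3/14, -1)
3. E lies on line CD with CE:ED = 4:5 ⇒ E = (-71/126, -13/9)
2·[GUE] = -13/9, 2·[EGC] = -16/63
[GUE]:[EGC] = -13/9:-16/63 = 91/16

[GUE]:[EGC] = 91/16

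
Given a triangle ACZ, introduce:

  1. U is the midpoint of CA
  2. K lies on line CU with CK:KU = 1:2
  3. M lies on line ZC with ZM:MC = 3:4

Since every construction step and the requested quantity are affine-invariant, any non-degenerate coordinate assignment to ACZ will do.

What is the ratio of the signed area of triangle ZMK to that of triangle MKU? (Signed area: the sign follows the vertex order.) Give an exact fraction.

[ZMK]:[MKU] = 3/8

Work in coordinates with A = (0, 0), C = (1, 0), Z = (0, 1).
1. U is the midpoint of CA ⇒ U = (1/2, 0)
2. K lies on line CU with CK:KU = 1:2 ⇒ K = (5/6, 0)
3. M lies on line ZC with ZM:MC = 3:4 ⇒ M = (3/7, 4/7)
2·[ZMK] = -1/14, 2·[MKU] = -4/21
[ZMK]:[MKU] = -1/14:-4/21 = 3/8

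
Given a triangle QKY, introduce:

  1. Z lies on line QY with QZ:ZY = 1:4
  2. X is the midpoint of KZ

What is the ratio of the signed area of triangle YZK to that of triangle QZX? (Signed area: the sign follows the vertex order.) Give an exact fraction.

Choose coordinates Q = (0, 0), K = (1, 0), Y = (0, 1).
1. Z lies on line QY with QZ:ZY = 1:4 ⇒ Z = (0, 1/5)
2. X is the midpoint of KZ ⇒ X = (1/2, 1/10)
2·[YZK] = 4/5, 2·[QZX] = -1/10
[YZK]:[QZX] = 4/5:-1/10 = -8

[YZK]:[QZX] = -8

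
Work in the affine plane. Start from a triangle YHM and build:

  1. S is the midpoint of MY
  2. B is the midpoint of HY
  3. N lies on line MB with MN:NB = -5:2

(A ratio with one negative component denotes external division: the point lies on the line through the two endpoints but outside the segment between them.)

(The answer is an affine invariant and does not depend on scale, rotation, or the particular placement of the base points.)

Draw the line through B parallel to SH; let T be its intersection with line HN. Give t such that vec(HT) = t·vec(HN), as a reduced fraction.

Set Y = (0, 0), H = (1, 0), M = (0, 1); any affine frame gives the same invariant.
1. S is the midpoint of MY ⇒ S = (0, 1/2)
2. B is the midpoint of HY ⇒ B = (1/2, 0)
3. N lies on line MB with MN:NB = -5:2 ⇒ N = (5/6, -2/3)
through B parallel to SH: direction (1, -1/2); meets HN at T = (17/18, -2/9)
T = H + t·(N−H) with t = 1/3

t = 1/3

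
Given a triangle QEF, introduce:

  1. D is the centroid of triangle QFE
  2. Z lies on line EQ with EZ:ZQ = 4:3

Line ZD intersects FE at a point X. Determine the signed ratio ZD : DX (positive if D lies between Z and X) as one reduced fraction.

Assign Q = (0, 0), E = (1, 0), F = (0, 1) — the answer is frame-independent, so this choice is without loss of generality.
1. D is the centroid of triangle QFE ⇒ D = (1/3, 1/3)
2. Z lies on line EQ with EZ:ZQ = 4:3 ⇒ Z = (3/7, 0)
line ZD meets FE at X = (1/5, 4/5)
D = Z + t·(X−Z) with t = 5/12, so ZD:DX = 5/12:7/12

ZD:DX = 5/7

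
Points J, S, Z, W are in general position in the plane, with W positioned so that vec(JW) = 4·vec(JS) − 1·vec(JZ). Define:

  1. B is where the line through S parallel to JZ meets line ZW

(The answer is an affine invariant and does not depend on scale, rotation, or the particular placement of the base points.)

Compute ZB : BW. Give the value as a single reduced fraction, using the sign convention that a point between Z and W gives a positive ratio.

Assign J = (0, 0), S = (1, 0), Z = (0, 1), W = (4, -1) — the answer is frame-independent, so this choice is without loss of generality.
1. B is where the line through S parallel to JZ meets line ZW ⇒ B = (1, 1/2)
B = Z + t·(W−Z) with t = 1/4, so ZB:BW = t:(1−t) = 1/4:3/4

ZB:BW = 1/3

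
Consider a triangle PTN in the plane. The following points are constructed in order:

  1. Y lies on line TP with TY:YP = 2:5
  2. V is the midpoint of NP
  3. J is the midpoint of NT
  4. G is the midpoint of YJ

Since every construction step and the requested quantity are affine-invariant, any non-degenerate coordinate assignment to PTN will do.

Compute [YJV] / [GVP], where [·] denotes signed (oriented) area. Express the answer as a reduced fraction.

[YJV]:[GVP] = 14/17

Set P = (0, 0), T = (1, 0), N = (0, 1); any affine frame gives the same invariant.
1. Y lies on line TP with TY:YP = 2:5 ⇒ Y = (5/7, 0)
2. V is the midpoint of NP ⇒ V = (0, 1/2)
3. J is the midpoint of NT ⇒ J = (1/2, 1/2)
4. G is the midpoint of YJ ⇒ G = (17/28, 1/4)
2·[YJV] = 1/4, 2·[GVP] = 17/56
[YJV]:[GVP] = 1/4:17/56 = 14/17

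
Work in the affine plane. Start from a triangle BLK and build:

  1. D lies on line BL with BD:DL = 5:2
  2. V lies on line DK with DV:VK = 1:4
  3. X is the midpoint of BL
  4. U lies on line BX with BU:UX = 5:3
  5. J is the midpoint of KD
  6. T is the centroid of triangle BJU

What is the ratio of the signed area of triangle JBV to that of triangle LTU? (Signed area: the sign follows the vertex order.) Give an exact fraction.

Assign B = (0, 0), L = (1, 0), K = (0, 1) — the answer is frame-independent, so this choice is without loss of generality.
1. D lies on line BL with BD:DL = 5:2 ⇒ D = (5/7, 0)
2. V lies on line DK with DV:VK = 1:4 ⇒ V = (4/7, 1/5)
3. X is the midpoint of BL ⇒ X = (1/2, 0)
4. U lies on line BX with BU:UX = 5:3 ⇒ U = (5/16, 0)
5. J is the midpoint of KD ⇒ J = (5/14, 1/2)
6. T is the centroid of triangle BJU ⇒ T = (25/112, 1/6)
2·[JBV] = 3/14, 2·[LTU] = 11/96
[JBV]:[LTU] = 3/14:11/96 = 144/77

[JBV]:[LTU] = 144/77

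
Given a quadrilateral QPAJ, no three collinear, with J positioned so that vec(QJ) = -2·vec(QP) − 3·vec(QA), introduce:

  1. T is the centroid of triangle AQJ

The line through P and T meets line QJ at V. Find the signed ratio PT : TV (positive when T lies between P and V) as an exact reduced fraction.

Assign Q = (0, 0), P = (1, 0), A = (0, 1), J = (-2, -3) — the answer is frame-independent, so this choice is without loss of generality.
1. T is the centroid of triangle AQJ ⇒ T = (-2/3, -2/3)
line PT meets QJ at V = (-4/11, -6/11)
T = P + t·(V−P) with t = 11/9, so PT:TV = 11/9:-2/9

PT:TV = -11/2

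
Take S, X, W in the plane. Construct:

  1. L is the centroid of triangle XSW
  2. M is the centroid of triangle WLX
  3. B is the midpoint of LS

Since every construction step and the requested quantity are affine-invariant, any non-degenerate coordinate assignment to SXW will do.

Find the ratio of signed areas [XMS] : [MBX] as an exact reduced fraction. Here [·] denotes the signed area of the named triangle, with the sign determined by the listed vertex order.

[XMS]:[MBX] = 8/5

Work in coordinates with S = (0, 0), X = (1, 0), W = (0, 1).
1. L is the centroid of triangle XSW ⇒ L = (1/3, 1/3)
2. M is the centroid of triangle WLX ⇒ M = (4/9, 4/9)
3. B is the midpoint of LS ⇒ B = (1/6, 1/6)
2·[XMS] = 4/9, 2·[MBX] = 5/18
[XMS]:[MBX] = 4/9:5/18 = 8/5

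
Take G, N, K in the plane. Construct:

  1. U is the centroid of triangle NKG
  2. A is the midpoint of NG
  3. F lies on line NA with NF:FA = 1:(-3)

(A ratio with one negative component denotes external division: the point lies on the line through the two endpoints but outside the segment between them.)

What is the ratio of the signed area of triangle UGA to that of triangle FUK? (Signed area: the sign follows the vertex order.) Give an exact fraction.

[UGA]:[FUK] = -1/3

Assign G = (0, 0), N = (1, 0), K = (0, 1) — the answer is frame-independent, so this choice is without loss of generality.
1. U is the centroid of triangle NKG ⇒ U = (1/3, 1/3)
2. A is the midpoint of NG ⇒ A = (1/2, 0)
3. F lies on line NA with NF:FA = 1:(-3) ⇒ F = (5/4, 0)
2·[UGA] = 1/6, 2·[FUK] = -1/2
[UGA]:[FUK] = 1/6:-1/2 = -1/3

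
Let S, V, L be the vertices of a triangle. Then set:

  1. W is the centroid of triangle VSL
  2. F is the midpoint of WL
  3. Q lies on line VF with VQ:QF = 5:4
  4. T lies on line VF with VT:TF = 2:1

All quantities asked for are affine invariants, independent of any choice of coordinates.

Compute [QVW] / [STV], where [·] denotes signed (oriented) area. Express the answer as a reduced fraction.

[QVW]:[STV] = 5/24

Choose coordinates S = (0, 0), V = (1, 0), L = (0, 1).
1. W is the centroid of triangle VSL ⇒ W = (1/3, 1/3)
2. F is the midpoint of WL ⇒ F = (1/6, 2/3)
3. Q lies on line VF with VQ:QF = 5:4 ⇒ Q = (29/54, 10/27)
4. T lies on line VF with VT:TF = 2:1 ⇒ T = (4/9, 4/9)
2·[QVW] = -5/54, 2·[STV] = -4/9
[QVW]:[STV] = -5/54:-4/9 = 5/24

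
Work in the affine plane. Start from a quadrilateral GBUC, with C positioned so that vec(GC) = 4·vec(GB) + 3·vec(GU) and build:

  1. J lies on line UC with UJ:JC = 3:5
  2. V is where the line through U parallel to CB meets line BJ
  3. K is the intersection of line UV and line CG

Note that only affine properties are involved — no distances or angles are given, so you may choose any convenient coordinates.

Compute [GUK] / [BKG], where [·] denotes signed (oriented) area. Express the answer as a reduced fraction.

[GUK]:[BKG] = -4/3

Work in coordinates with G = (0, 0), B = (1, 0), U = (0, 1), C = (4, 3).
1. J lies on line UC with UJ:JC = 3:5 ⇒ J = (3/2, 7/4)
2. V is where the line through U parallel to CB meets line BJ ⇒ V = (9/5, 14/5)
3. K is the intersection of line UV and line CG ⇒ K = (-4, -3)
2·[GUK] = 4, 2·[BKG] = -3
[GUK]:[BKG] = 4:-3 = -4/3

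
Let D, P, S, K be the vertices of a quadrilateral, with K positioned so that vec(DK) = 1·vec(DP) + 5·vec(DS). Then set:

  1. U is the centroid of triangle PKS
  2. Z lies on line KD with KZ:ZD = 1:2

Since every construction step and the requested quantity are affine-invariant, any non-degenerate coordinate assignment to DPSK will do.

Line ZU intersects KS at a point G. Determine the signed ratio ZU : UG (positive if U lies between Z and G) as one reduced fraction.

Assign D = (0, 0), P = (1, 0), S = (0, 1), K = (1, 5) — the answer is frame-independent, so this choice is without loss of generality.
1. U is the centroid of triangle PKS ⇒ U = (2/3, 2)
2. Z lies on line KD with KZ:ZD = 1:2 ⇒ Z = (2/3, 10/3)
line ZU meets KS at G = (2/3, 11/3)
U = Z + t·(G−Z) with t = -4, so ZU:UG = -4:5

ZU:UG = -4/5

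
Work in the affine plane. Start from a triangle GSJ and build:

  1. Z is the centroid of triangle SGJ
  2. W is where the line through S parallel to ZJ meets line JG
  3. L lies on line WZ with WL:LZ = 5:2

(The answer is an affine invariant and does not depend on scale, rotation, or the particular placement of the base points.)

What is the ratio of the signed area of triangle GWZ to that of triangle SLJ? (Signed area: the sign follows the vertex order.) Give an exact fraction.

[GWZ]:[SLJ] = -14

Choose coordinates G = (0, 0), S = (1, 0), J = (0, 1).
1. Z is the centroid of triangle SGJ ⇒ Z = (1/3, 1/3)
2. W is where the line through S parallel to ZJ meets line JG ⇒ W = (0, 2)
3. L lies on line WZ with WL:LZ = 5:2 ⇒ L = (5/21, 17/21)
2·[GWZ] = -2/3, 2·[SLJ] = 1/21
[GWZ]:[SLJ] = -2/3:1/21 = -14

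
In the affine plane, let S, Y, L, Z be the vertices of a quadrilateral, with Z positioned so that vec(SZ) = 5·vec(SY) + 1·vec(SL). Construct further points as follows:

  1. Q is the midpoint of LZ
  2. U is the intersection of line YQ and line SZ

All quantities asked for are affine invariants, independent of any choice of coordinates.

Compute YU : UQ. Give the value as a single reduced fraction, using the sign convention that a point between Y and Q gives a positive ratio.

YU:UQ = 2/5

Work in coordinates with S = (0, 0), Y = (1, 0), L = (0, 1), Z = (5, 1).
1. Q is the midpoint of LZ ⇒ Q = (5/2, 1)
2. U is the intersection of line YQ and line SZ ⇒ U = (10/7, 2/7)
U = Y + t·(Q−Y) with t = 2/7, so YU:UQ = t:(1−t) = 2/7:5/7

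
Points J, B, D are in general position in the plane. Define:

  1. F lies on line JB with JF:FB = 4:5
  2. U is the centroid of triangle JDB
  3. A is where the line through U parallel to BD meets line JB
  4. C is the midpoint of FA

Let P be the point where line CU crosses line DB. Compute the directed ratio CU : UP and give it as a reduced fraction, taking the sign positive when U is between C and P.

Choose coordinates J = (0, 0), B = (1, 0), D = (0, 1).
1. F lies on line JB with JF:FB = 4:5 ⇒ F = (4/9, 0)
2. U is the centroid of triangle JDB ⇒ U = (1/3, 1/3)
3. A is where the line through U parallel to BD meets line JB ⇒ A = (2/3, 0)
4. C is the midpoint of FA ⇒ C = (5/9, 0)
line CU meets DB at P = (-1/3, 4/3)
U = C + t·(P−C) with t = 1/4, so CU:UP = 1/4:3/4

CU:UP = 1/3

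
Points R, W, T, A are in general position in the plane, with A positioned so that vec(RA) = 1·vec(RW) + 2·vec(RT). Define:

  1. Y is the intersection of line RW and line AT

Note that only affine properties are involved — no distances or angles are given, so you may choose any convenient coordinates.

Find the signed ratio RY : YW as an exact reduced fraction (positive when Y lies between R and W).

RY:YW = -1/2

Work in coordinates with R = (0, 0), W = (1, 0), T = (0, 1), A = (1, 2).
1. Y is the intersection of line RW and line AT ⇒ Y = (-1, 0)
Y = R + t·(W−R) with t = -1, so RY:YW = t:(1−t) = -1:2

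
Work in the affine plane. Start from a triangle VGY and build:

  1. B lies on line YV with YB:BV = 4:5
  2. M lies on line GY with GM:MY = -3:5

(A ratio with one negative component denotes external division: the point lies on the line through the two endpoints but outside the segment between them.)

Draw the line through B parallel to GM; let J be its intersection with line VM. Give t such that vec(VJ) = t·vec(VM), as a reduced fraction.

Assign V = (0, 0), G = (1, 0), Y = (0, 1) — the answer is frame-independent, so this choice is without loss of generality.
1. B lies on line YV with YB:BV = 4:5 ⇒ B = (0, 5/9)
2. M lies on line GY with GM:MY = -3:5 ⇒ M = (5/2, -3/2)
through B parallel to GM: direction (3/2, -3/2); meets VM at J = (25/18, -5/6)
J = V + t·(M−V) with t = 5/9

t = 5/9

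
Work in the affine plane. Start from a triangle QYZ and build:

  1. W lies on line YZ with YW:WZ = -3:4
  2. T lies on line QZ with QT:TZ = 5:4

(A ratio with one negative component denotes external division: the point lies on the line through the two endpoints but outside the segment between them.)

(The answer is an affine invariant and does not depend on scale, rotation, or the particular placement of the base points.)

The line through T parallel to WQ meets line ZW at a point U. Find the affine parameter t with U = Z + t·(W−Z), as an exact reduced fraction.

Set Q = (0, 0), Y = (1, 0), Z = (0, 1); any affine frame gives the same invariant.
1. W lies on line YZ with YW:WZ = -3:4 ⇒ W = (4, -3)
2. T lies on line QZ with QT:TZ = 5:4 ⇒ T = (0, 5/9)
through T parallel to WQ: direction (-4, 3); meets ZW at U = (16/9, -7/9)
U = Z + t·(W−Z) with t = 4/9

t = 4/9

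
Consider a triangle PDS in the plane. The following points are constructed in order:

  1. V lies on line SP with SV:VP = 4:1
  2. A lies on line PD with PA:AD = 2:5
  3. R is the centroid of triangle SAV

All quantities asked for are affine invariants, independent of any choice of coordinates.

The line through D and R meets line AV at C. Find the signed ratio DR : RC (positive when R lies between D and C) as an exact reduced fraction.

DR:RC = 7/8

Assign P = (0, 0), D = (1, 0), S = (0, 1) — the answer is frame-independent, so this choice is without loss of generality.
1. V lies on line SP with SV:VP = 4:1 ⇒ V = (0, 1/5)
2. A lies on line PD with PA:AD = 2:5 ⇒ A = (2/7, 0)
3. R is the centroid of triangle SAV ⇒ R = (2/21, 2/5)
line DR meets AV at C = (-46/49, 6/7)
R = D + t·(C−D) with t = 7/15, so DR:RC = 7/15:8/15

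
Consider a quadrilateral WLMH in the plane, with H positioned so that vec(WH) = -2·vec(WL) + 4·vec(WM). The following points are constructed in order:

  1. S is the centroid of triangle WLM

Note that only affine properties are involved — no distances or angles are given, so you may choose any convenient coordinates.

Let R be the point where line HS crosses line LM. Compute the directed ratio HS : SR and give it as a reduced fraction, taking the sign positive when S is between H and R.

Choose coordinates W = (0, 0), L = (1, 0), M = (0, 1), H = (-2, 4).
1. S is the centroid of triangle WLM ⇒ S = (1/3, 1/3)
line HS meets LM at R = (-1/4, 5/4)
S = H + t·(R−H) with t = 4/3, so HS:SR = 4/3:-1/3

HS:SR = -4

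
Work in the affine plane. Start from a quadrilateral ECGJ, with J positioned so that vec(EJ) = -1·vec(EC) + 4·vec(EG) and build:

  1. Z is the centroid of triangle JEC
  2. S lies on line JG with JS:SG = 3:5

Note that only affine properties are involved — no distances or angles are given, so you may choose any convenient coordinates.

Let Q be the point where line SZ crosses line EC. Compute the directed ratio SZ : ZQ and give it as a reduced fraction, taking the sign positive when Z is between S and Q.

SZ:ZQ = 37/32

Assign E = (0, 0), C = (1, 0), G = (0, 1), J = (-1, 4) — the answer is frame-independent, so this choice is without loss of generality.
1. Z is the centroid of triangle JEC ⇒ Z = (0, 4/3)
2. S lies on line JG with JS:SG = 3:5 ⇒ S = (-5/8, 23/8)
line SZ meets EC at Q = (20/37, 0)
Z = S + t·(Q−S) with t = 37/69, so SZ:ZQ = 37/69:32/69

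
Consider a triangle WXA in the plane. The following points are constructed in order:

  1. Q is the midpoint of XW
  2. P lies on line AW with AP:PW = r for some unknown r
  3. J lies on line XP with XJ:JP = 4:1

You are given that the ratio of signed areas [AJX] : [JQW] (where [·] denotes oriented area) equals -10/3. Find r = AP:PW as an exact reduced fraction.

Set W = (0, 0), X = (1, 0), A = (0, 1); any affine frame gives the same invariant.
1. Q is the midpoint of XW ⇒ Q = (1/2, 0)
2. With AP:PW = r, write λ = r/(r+1) so P = A + λ·(W−A); P is affine-linear in λ
3. J lies on line XP with XJ:JP = 4:1 ⇒ J is an affine combination of earlier points and hence also affine-linear in λ
Every point depending on P is an affine combination of P and λ-independent points, so each such coordinate is linear in λ; the λ² term in each signed area is a multiple of (W−A)×(W−A) = 0, so 2·[AJX] and 2·[JQW] are each linear in λ. Evaluating at λ=0 and λ=1:
  2·[AJX] = 4/5·λ,   2·[JQW] = 2/5·λ − 2/5
So [AJX]:[JQW] = (4/5·λ) / (2/5·λ − 2/5). Setting this equal to -10/3:
  4/5·λ = -10/3·(2/5·λ − 2/5)  ⇒  λ = 5/8
Then r = λ/(1−λ) = (5/8)/(3/8) = 5/3. Check: with r = 5/3, P = (0, 3/8) and [AJX]:[JQW] = -10/3 as required.

r = 5/3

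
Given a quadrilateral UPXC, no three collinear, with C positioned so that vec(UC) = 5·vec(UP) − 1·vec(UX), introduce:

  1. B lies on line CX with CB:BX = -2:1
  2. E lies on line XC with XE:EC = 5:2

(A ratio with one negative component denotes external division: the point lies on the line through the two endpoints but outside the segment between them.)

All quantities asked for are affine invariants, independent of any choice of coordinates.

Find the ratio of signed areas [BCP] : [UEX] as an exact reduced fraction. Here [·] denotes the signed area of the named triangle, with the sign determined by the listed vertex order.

Choose coordinates U = (0, 0), P = (1, 0), X = (0, 1), C = (5, -1).
1. B lies on line CX with CB:BX = -2:1 ⇒ B = (-5, 3)
2. E lies on line XC with XE:EC = 5:2 ⇒ E = (25/7, -3/7)
2·[BCP] = -6, 2·[UEX] = 25/7
[BCP]:[UEX] = -6:25/7 = -42/25

[BCP]:[UEX] = -42/25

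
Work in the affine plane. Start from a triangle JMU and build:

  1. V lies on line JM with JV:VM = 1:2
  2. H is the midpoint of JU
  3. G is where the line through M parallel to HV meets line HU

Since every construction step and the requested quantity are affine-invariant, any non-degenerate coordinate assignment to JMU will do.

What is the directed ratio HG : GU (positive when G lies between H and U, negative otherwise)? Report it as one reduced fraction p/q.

Choose coordinates J = (0, 0), M = (1, 0), U = (0, 1).
1. V lies on line JM with JV:VM = 1:2 ⇒ V = (1/3, 0)
2. H is the midpoint of JU ⇒ H = (0, 1/2)
3. G is where the line through M parallel to HV meets line HU ⇒ G = (0, 3/2)
G = H + t·(U−H) with t = 2, so HG:GU = t:(1−t) = 2:-1

HG:GU = -2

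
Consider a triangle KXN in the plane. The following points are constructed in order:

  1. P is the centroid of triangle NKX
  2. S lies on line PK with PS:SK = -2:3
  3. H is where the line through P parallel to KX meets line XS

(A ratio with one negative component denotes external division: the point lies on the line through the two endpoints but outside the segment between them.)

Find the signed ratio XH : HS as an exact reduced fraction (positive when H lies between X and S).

Choose coordinates K = (0, 0), X = (1, 0), N = (0, 1).
1. P is the centroid of triangle NKX ⇒ P = (1/3, 1/3)
2. S lies on line PK with PS:SK = -2:3 ⇒ S = (1, 1)
3. H is where the line through P parallel to KX meets line XS ⇒ H = (1, 1/3)
H = X + t·(S−X) with t = 1/3, so XH:HS = t:(1−t) = 1/3:2/3

XH:HS = 1/2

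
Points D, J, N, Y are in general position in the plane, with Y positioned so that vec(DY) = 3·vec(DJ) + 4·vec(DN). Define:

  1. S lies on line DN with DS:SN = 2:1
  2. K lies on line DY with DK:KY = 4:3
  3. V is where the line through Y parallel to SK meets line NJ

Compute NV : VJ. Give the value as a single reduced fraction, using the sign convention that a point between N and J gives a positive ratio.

NV:VJ = -3/38

Work in coordinates with D = (0, 0), J = (1, 0), N = (0, 1), Y = (3, 4).
1. S lies on line DN with DS:SN = 2:1 ⇒ S = (0, 2/3)
2. K lies on line DY with DK:KY = 4:3 ⇒ K = (12/7, 16/7)
3. V is where the line through Y parallel to SK meets line NJ ⇒ V = (-3/35, 38/35)
V = N + t·(J−N) with t = -3/35, so NV:VJ = t:(1−t) = -3/35:38/35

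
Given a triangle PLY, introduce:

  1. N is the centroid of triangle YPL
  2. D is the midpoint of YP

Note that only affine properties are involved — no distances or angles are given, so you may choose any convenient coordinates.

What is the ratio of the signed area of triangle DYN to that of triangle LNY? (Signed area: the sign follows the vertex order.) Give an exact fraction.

Choose coordinates P = (0, 0), L = (1, 0), Y = (0, 1).
1. N is the centroid of triangle YPL ⇒ N = (1/3, 1/3)
2. D is the midpoint of YP ⇒ D = (0, 1/2)
2·[DYN] = -1/6, 2·[LNY] = -1/3
[DYN]:[LNY] = -1/6:-1/3 = 1/2

[DYN]:[LNY] = 1/2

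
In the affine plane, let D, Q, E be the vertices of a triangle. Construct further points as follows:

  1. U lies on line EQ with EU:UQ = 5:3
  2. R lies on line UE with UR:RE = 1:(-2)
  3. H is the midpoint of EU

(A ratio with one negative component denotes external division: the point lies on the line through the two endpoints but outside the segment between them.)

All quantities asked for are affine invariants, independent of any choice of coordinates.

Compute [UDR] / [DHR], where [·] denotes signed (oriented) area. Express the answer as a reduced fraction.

Work in coordinates with D = (0, 0), Q = (1, 0), E = (0, 1).
1. U lies on line EQ with EU:UQ = 5:3 ⇒ U = (5/8, 3/8)
2. R lies on line UE with UR:RE = 1:(-2) ⇒ R = (5/4, -1/4)
3. H is the midpoint of EU ⇒ H = (5/16, 11/16)
2·[UDR] = 5/8, 2·[DHR] = -15/16
[UDR]:[DHR] = 5/8:-15/16 = -2/3

[UDR]:[DHR] = -2/3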